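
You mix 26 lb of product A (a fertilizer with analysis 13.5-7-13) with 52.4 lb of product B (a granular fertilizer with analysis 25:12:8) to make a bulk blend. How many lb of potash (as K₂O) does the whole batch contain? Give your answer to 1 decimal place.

K₂O mass = 13%×26 + 8%×52.4 = 7.572 lb.

7.6 lb K₂O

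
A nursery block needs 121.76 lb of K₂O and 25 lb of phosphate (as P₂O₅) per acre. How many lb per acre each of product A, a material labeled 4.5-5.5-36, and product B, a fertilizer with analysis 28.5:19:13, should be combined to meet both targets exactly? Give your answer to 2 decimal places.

324.64 lb product A, 37.60 lb product B

Per-acre balance (a = product A, b = product B):
K₂O: 0.36·a + 0.13·b = 121.76
P₂O₅: 0.055·a + 0.19·b = 25
From row1: a = (121.76 − 0.13·b) / 0.36.
Into row2: 0.055·(121.76 − 0.13·b)/0.36 + 0.19·b = 25 → b = 37.6033, a = 324.643.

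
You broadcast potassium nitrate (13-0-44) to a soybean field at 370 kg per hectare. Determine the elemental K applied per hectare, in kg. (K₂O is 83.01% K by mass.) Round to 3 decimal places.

135.140 kg K per hectare

K₂O per hectare = 370 × 44% = 162.8 kg.
Elemental K = 162.8 × 0.8301 = 135.1403 kg per hectare.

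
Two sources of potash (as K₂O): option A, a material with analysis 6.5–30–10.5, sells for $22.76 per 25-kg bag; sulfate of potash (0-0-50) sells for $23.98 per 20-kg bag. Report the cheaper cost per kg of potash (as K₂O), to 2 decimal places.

$2.40 per kg K₂O (sulfate of potash)

option A: K₂O per bag = 25 × 10.5% = 2.625 kg; cost = 22.76 / 2.625 = $8.6705/kg K₂O.
sulfate of potash: K₂O per bag = 20 × 50% = 10 kg; cost = 23.98 / 10 = $2.3980/kg K₂O.
sulfate of potash is cheaper.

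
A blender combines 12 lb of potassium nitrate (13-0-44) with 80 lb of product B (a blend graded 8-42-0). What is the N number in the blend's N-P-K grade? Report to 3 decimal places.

Total mass = 12 + 80 = 92 lb.
N mass = 13%×12 + 8%×80 = 7.96 lb.
% N = 7.96 / 92 = 8.65217%.

8.652% N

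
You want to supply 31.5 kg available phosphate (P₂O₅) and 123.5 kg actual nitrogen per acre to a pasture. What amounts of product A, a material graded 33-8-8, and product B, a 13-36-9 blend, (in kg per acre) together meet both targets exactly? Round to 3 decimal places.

372.371 kg product A, 4.751 kg product B

With a, b = kg per acre of product A and product B:
P₂O₅: 0.08·a + 0.36·b = 31.5
N: 0.33·a + 0.13·b = 123.5
Solving simultaneously: a = 372.3708, b = 4.75092.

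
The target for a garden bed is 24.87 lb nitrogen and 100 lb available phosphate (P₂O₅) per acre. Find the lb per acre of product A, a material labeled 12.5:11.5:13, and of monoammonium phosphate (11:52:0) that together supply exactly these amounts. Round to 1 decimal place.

36.9 lb product A, 184.1 lb monoammonium phosphate

Let a = lb of product A, b = lb of monoammonium phosphate (per acre).
N: 0.125·a + 0.11·b = 24.87
P₂O₅: 0.115·a + 0.52·b = 100
Eliminate b: (row1) − 0.11/0.52·(row2) → 0.100673·a = 3.71615, so a = 36.9131.
Then b = (100 − 0.115·36.9131) / 0.52 = 184.144.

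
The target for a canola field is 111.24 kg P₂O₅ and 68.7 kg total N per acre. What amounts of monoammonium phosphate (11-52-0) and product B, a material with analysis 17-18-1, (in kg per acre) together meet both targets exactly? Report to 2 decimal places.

Let a = kg of monoammonium phosphate, b = kg of product B (per acre).
P₂O₅: 0.52·a + 0.18·b = 111.24
N: 0.11·a + 0.17·b = 68.7
Eliminate a: (row1) − 0.52/0.11·(row2) → -0.623636·b = -213.524, so b = 342.3848.
Back-substitute: a = (111.24 − 0.18·342.3848) / 0.52 = 95.4052.

95.41 kg monoammonium phosphate, 342.38 kg product B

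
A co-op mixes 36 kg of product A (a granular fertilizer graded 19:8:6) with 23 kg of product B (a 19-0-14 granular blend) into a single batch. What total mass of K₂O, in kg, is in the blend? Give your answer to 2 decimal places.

K₂O mass = 6%×36 + 14%×23 = 5.38 kg.

5.38 kg K₂O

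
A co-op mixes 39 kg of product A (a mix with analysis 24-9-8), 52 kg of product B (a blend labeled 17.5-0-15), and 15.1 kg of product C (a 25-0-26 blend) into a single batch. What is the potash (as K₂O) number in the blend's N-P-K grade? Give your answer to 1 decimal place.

14.0% K₂O

Total mass = 39 + 52 + 15.1 = 106.1 kg.
K₂O mass = 8%×39 + 15%×52 + 26%×15.1 = 14.846 kg.
% K₂O = 14.846 / 106.1 = 13.9925%.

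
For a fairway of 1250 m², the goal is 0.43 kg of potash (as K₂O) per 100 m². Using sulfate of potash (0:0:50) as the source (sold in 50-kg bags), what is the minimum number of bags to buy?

1 bags

Product per 100 m² = 0.43 / 50% = 0.86 kg.
Total product = 0.86 × 1250 / 100 = 10.75 kg.
Bags = ⌈10.75 / 50⌉ = 1.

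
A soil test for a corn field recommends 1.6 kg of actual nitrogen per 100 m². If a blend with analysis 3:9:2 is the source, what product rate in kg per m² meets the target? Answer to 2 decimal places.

0.53 kg of product per sq m

Product per 100 m² = 1.6 / 3% = 53.3333 kg.
Convert to per m²: 53.3333 × 0.01 = 0.533333 kg.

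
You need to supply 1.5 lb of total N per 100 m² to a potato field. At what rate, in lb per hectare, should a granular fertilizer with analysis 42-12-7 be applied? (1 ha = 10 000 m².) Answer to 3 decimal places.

Product per 100 m² = 1.5 / 42% = 3.57143 lb.
Convert to per hectare: 3.57143 × 100 = 357.1429 lb.

357.143 lb of product per hectare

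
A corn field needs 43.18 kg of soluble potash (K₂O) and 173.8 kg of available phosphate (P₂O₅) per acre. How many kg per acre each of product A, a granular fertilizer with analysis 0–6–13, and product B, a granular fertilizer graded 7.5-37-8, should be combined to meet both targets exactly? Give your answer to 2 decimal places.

47.87 kg product A, 461.97 kg product B

With a, b = kg per acre of product A and product B:
K₂O: 0.13·a + 0.08·b = 43.18
P₂O₅: 0.06·a + 0.37·b = 173.8
From row1: a = (43.18 − 0.08·b) / 0.13.
Into row2: 0.06·(43.18 − 0.08·b)/0.13 + 0.37·b = 173.8 → b = 461.968, a = 47.8661.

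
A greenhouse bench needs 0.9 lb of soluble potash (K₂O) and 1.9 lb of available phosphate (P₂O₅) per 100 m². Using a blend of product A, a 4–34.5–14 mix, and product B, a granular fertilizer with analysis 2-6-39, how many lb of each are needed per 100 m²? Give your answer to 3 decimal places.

5.446 lb product A, 0.353 lb product B

Let a = lb of product A, b = lb of product B (per 100 m²).
K₂O: 0.14·a + 0.39·b = 0.9
P₂O₅: 0.345·a + 0.06·b = 1.9
Eliminate a: (row1) − 0.14/0.345·(row2) → 0.365652·b = 0.128986, so b = 0.352755.
Back-substitute: a = (0.9 − 0.39·0.352755) / 0.14 = 5.4459.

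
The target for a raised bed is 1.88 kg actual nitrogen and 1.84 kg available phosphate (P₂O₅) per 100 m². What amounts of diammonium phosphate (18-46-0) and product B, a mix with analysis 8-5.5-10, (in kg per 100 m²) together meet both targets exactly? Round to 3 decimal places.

Per-100 m² balance (a = diammonium phosphate, b = product B):
N: 0.18·a + 0.08·b = 1.88
P₂O₅: 0.46·a + 0.055·b = 1.84
Eliminate a: (row1) − 0.18/0.46·(row2) → 0.0584783·b = 1.16, so b = 19.8364.
Back-substitute: a = (1.88 − 0.08·19.8364) / 0.18 = 1.62825.

1.628 kg diammonium phosphate, 19.836 kg product B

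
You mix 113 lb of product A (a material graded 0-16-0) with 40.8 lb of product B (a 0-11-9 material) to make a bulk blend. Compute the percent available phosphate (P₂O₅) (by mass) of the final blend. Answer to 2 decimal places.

Total mass = 113 + 40.8 = 153.8 lb.
P₂O₅ mass = 16%×113 + 11%×40.8 = 22.568 lb.
% P₂O₅ = 22.568 / 153.8 = 14.6736%.

14.67% P₂O₅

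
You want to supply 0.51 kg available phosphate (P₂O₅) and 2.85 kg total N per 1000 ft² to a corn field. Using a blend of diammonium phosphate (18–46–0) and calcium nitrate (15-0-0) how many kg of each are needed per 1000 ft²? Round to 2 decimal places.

Per-1000 ft² balance (a = diammonium phosphate, b = calcium nitrate):
P₂O₅: 0.46·a + 0·b = 0.51
N: 0.18·a + 0.15·b = 2.85
Eliminate b: (row1) − 0/0.15·(row2) → 0.46·a = 0.51, so a = 1.1087.
Then b = (2.85 − 0.18·1.1087) / 0.15 = 17.6696.

1.11 kg diammonium phosphate, 17.67 kg calcium nitrate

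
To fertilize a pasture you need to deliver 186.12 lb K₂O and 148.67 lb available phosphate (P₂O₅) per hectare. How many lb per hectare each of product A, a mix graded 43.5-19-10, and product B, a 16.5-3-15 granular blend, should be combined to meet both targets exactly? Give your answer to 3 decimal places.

655.565 lb product A, 803.757 lb product B

With a, b = lb per hectare of product A and product B:
K₂O: 0.1·a + 0.15·b = 186.12
P₂O₅: 0.19·a + 0.03·b = 148.67
Eliminate a: (row1) − 0.1/0.19·(row2) → 0.134211·b = 107.873, so b = 803.7569.
Back-substitute: a = (186.12 − 0.15·803.7569) / 0.1 = 655.5647.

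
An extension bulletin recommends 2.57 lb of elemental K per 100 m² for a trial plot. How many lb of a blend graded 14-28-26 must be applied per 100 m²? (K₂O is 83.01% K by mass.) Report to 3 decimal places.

11.908 lb of product per hundred sq m

As K₂O: 2.57 / 0.8301 = 3.09601 lb per 100 m².
Product per 100 m² = 3.09601 / 26% = 11.9077 lb.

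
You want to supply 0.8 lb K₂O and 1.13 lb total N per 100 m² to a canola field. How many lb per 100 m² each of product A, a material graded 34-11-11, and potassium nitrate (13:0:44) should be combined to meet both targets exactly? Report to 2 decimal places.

With a, b = lb per 100 m² of product A and potassium nitrate:
K₂O: 0.11·a + 0.44·b = 0.8
N: 0.34·a + 0.13·b = 1.13
Eliminate b: (row1) − 0.44/0.13·(row2) → -1.04077·a = -3.02462, so a = 2.90613.
Then b = (1.13 − 0.34·2.90613) / 0.13 = 1.09165.

2.91 lb product A, 1.09 lb potassium nitrate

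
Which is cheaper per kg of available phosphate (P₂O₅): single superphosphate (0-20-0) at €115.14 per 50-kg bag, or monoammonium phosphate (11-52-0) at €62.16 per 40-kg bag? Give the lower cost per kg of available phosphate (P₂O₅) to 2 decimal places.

€2.99 per kg P₂O₅ (monoammonium phosphate)

single superphosphate: P₂O₅ per bag = 50 × 20% = 10 kg; cost = 115.14 / 10 = €11.5140/kg P₂O₅.
monoammonium phosphate: P₂O₅ per bag = 40 × 52% = 20.8 kg; cost = 62.16 / 20.8 = €2.9885/kg P₂O₅.
monoammonium phosphate is cheaper.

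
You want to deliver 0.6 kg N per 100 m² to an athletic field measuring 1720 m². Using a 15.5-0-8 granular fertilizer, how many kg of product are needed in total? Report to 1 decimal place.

Product per 100 m² = 0.6 / 15.5% = 3.87097 kg.
Total product = 3.87097 × 1720 / 100 = 66.5806 kg.

66.6 kg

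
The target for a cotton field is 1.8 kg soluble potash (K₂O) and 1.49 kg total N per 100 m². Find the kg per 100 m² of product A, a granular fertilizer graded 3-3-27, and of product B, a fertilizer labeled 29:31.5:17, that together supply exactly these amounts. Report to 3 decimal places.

3.671 kg product A, 4.758 kg product B

Per-100 m² balance (a = product A, b = product B):
K₂O: 0.27·a + 0.17·b = 1.8
N: 0.03·a + 0.29·b = 1.49
Eliminate a: (row1) − 0.27/0.03·(row2) → -2.44·b = -11.61, so b = 4.7582.
Back-substitute: a = (1.8 − 0.17·4.7582) / 0.27 = 3.67077.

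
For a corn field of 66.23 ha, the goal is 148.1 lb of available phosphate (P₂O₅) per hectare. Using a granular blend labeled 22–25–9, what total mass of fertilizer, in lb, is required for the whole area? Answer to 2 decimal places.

39234.65 lb

Product per hectare = 148.1 / 25% = 592.4 lb.
Total product = 592.4 × 66.23 = 39234.652 lb.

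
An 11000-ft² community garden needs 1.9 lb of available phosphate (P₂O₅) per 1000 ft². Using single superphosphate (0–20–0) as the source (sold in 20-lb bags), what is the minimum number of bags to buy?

Product per 1000 ft² = 1.9 / 20% = 9.5 lb.
Total product = 9.5 × 11000 / 1000 = 104.5 lb.
Bags = ⌈104.5 / 20⌉ = 6.

6 bags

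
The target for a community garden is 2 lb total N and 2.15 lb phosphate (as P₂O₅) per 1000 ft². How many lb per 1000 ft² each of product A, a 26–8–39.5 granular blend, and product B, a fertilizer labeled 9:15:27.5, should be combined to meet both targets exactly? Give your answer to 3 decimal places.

With a, b = lb per 1000 ft² of product A and product B:
N: 0.26·a + 0.09·b = 2
P₂O₅: 0.08·a + 0.15·b = 2.15
Eliminate b: (row1) − 0.09/0.15·(row2) → 0.212·a = 0.71, so a = 3.34906.
Then b = (2.15 − 0.08·3.34906) / 0.15 = 12.5472.

3.349 lb product A, 12.547 lb product B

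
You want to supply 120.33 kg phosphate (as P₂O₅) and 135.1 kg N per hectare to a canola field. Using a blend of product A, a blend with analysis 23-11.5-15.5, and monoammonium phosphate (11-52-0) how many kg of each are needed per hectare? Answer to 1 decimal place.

With a, b = kg per hectare of product A and monoammonium phosphate:
P₂O₅: 0.115·a + 0.52·b = 120.33
N: 0.23·a + 0.11·b = 135.1
From row1: a = (120.33 − 0.52·b) / 0.115.
Into row2: 0.23·(120.33 − 0.52·b)/0.115 + 0.11·b = 135.1 → b = 113.505, a = 533.106.

533.1 kg product A, 113.5 kg monoammonium phosphate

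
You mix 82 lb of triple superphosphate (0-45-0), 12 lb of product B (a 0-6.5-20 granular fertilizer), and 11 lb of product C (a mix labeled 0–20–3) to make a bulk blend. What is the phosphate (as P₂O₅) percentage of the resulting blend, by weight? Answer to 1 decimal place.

38.0% P₂O₅

Total mass = 82 + 12 + 11 = 105 lb.
P₂O₅ mass = 45%×82 + 6.5%×12 + 20%×11 = 39.88 lb.
% P₂O₅ = 39.88 / 105 = 37.981%.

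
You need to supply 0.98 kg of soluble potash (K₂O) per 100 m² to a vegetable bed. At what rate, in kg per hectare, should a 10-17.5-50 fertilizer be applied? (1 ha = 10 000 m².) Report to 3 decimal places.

Product per 100 m² = 0.98 / 50% = 1.96 kg.
Convert to per hectare: 1.96 × 100 = 196 kg.

196.000 kg of product per hectare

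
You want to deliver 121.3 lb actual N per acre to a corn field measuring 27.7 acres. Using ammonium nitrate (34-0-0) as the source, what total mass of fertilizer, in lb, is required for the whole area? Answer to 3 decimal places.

9882.382 lb

Product per acre = 121.3 / 34% = 356.765 lb.
Total product = 356.765 × 27.7 = 9882.3824 lb.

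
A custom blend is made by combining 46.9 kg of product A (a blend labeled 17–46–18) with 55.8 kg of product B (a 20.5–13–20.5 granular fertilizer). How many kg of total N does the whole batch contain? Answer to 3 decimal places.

19.412 kg N

N mass = 17%×46.9 + 20.5%×55.8 = 19.412 kg.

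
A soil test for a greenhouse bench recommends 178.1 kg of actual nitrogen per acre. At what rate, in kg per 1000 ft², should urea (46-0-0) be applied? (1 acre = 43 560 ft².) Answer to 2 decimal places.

Product per acre = 178.1 / 46% = 387.174 kg.
Convert to per 1000 ft²: 387.174 × 0.0229568 = 8.88829 kg.

8.89 kg of product per thousand sq ft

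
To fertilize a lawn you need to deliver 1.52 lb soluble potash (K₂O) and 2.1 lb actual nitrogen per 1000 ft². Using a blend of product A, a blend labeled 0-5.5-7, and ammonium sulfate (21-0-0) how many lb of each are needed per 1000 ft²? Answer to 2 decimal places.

With a, b = lb per 1000 ft² of product A and ammonium sulfate:
K₂O: 0.07·a + 0·b = 1.52
N: 0·a + 0.21·b = 2.1
Solving simultaneously: a = 21.7143, b = 10.

21.71 lb product A, 10.00 lb ammonium sulfate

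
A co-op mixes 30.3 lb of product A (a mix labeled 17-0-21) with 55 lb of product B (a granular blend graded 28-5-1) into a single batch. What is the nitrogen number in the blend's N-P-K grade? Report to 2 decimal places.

24.09% N

Total mass = 30.3 + 55 = 85.3 lb.
N mass = 17%×30.3 + 28%×55 = 20.551 lb.
% N = 20.551 / 85.3 = 24.0926%.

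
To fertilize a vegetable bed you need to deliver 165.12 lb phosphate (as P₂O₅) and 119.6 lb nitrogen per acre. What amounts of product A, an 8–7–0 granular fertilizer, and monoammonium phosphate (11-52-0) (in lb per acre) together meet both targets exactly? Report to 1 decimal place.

With a, b = lb per acre of product A and monoammonium phosphate:
P₂O₅: 0.07·a + 0.52·b = 165.12
N: 0.08·a + 0.11·b = 119.6
Eliminate a: (row1) − 0.07/0.08·(row2) → 0.42375·b = 60.47, so b = 142.702.
Back-substitute: a = (165.12 − 0.52·142.702) / 0.07 = 1298.78.

1298.8 lb product A, 142.7 lb monoammonium phosphate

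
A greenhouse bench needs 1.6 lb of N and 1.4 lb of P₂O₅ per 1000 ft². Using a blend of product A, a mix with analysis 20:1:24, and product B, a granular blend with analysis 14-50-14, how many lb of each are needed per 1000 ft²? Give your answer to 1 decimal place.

6.1 lb product A, 2.7 lb product B

Let a = lb of product A, b = lb of product B (per 1000 ft²).
N: 0.2·a + 0.14·b = 1.6
P₂O₅: 0.01·a + 0.5·b = 1.4
Eliminate b: (row1) − 0.14/0.5·(row2) → 0.1972·a = 1.208, so a = 6.12576.
Then b = (1.4 − 0.01·6.12576) / 0.5 = 2.67748.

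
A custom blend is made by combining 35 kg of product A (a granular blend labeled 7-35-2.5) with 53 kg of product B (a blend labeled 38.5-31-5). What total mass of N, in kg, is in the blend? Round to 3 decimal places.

N mass = 7%×35 + 38.5%×53 = 22.855 kg.

22.855 kg N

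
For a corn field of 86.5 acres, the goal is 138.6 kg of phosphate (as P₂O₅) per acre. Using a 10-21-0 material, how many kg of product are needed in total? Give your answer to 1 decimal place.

57090.0 kg

Product per acre = 138.6 / 21% = 660 kg.
Total product = 660 × 86.5 = 57090 kg.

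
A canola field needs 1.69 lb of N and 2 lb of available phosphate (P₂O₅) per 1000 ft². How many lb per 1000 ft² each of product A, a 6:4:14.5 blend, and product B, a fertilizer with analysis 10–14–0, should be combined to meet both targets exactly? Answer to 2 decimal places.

Per-1000 ft² balance (a = product A, b = product B):
N: 0.06·a + 0.1·b = 1.69
P₂O₅: 0.04·a + 0.14·b = 2
From row1: a = (1.69 − 0.1·b) / 0.06.
Into row2: 0.04·(1.69 − 0.1·b)/0.06 + 0.14·b = 2 → b = 11.9091, a = 8.31818.

8.32 lb product A, 11.91 lb product B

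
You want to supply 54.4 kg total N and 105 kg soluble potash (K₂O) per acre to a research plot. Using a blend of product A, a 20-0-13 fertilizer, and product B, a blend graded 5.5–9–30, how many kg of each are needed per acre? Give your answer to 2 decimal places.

199.53 kg product A, 263.54 kg product B

Let a = kg of product A, b = kg of product B (per acre).
N: 0.2·a + 0.055·b = 54.4
K₂O: 0.13·a + 0.3·b = 105
From row1: a = (54.4 − 0.055·b) / 0.2.
Into row2: 0.13·(54.4 − 0.055·b)/0.2 + 0.3·b = 105 → b = 263.538, a = 199.527.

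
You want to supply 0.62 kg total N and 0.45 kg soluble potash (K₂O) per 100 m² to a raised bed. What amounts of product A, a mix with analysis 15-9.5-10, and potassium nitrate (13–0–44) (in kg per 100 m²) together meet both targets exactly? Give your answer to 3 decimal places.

Let a = kg of product A, b = kg of potassium nitrate (per 100 m²).
N: 0.15·a + 0.13·b = 0.62
K₂O: 0.1·a + 0.44·b = 0.45
Eliminate a: (row1) − 0.15/0.1·(row2) → -0.53·b = -0.055, so b = 0.103774.
Back-substitute: a = (0.62 − 0.13·0.103774) / 0.15 = 4.0434.

4.043 kg product A, 0.104 kg potassium nitrate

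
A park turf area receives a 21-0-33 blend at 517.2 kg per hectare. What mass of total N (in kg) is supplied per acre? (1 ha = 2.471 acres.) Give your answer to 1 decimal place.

44.0 kg N per acre

nitrogen per hectare = 517.2 × 21% = 108.612 kg.
Convert to per acre: 108.612 × 0.404694 = 43.9547 kg.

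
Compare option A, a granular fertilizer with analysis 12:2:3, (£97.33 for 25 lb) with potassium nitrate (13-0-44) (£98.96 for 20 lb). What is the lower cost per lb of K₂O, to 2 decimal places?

£11.25 per lb K₂O (potassium nitrate)

option A: K₂O per bag = 25 × 3% = 0.75 lb; cost = 97.33 / 0.75 = £129.7733/lb K₂O.
potassium nitrate: K₂O per bag = 20 × 44% = 8.8 lb; cost = 98.96 / 8.8 = £11.2455/lb K₂O.
potassium nitrate is cheaper.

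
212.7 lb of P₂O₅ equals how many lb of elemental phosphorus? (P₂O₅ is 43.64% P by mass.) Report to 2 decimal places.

P = 212.7 × 0.4364 = 92.8223 lb.

92.82 lb P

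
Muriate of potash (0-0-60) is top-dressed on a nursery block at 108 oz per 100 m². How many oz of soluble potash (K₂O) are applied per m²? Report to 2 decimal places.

0.65 oz K₂O per sq m

K₂O per 100 m² = 108 × 60% = 64.8 oz.
Convert to per m²: 64.8 × 0.01 = 0.648 oz.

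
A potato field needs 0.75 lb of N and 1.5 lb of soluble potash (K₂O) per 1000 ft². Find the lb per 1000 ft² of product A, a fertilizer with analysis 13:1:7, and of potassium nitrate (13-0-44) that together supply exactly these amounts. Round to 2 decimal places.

Per-1000 ft² balance (a = product A, b = potassium nitrate):
N: 0.13·a + 0.13·b = 0.75
K₂O: 0.07·a + 0.44·b = 1.5
Eliminate a: (row1) − 0.13/0.07·(row2) → -0.687143·b = -2.03571, so b = 2.96258.
Back-substitute: a = (0.75 − 0.13·2.96258) / 0.13 = 2.80665.

2.81 lb product A, 2.96 lb potassium nitrate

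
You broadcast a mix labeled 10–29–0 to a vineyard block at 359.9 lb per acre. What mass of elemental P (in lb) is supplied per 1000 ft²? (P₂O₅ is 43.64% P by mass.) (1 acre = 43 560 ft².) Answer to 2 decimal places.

1.05 lb P per thousand sq ft

P₂O₅ per acre = 359.9 × 29% = 104.371 lb.
Elemental P = 104.371 × 0.4364 = 45.5475 lb per acre.
Convert to per 1000 ft²: 45.5475 × 0.0229568 = 1.04563 lb.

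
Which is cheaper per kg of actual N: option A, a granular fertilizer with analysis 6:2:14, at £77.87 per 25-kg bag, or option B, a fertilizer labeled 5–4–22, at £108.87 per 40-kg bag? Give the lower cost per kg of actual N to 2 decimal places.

option A: N per bag = 25 × 6% = 1.5 kg; cost = 77.87 / 1.5 = £51.9133/kg N.
option B: N per bag = 40 × 5% = 2 kg; cost = 108.87 / 2 = £54.4350/kg N.
option A is cheaper.

£51.91 per kg N (option A)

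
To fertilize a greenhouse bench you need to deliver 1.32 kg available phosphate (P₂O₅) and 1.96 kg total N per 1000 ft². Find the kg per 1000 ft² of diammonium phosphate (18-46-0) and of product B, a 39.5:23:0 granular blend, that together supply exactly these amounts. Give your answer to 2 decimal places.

Let a = kg of diammonium phosphate, b = kg of product B (per 1000 ft²).
P₂O₅: 0.46·a + 0.23·b = 1.32
N: 0.18·a + 0.395·b = 1.96
Eliminate b: (row1) − 0.23/0.395·(row2) → 0.35519·a = 0.178734, so a = 0.503207.
Then b = (1.96 − 0.18·0.503207) / 0.395 = 4.73272.

0.50 kg diammonium phosphate, 4.73 kg product B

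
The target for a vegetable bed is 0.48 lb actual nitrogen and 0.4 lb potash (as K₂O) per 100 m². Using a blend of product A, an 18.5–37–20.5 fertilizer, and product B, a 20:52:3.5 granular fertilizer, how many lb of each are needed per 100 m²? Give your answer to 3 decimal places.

1.831 lb product A, 0.707 lb product B

With a, b = lb per 100 m² of product A and product B:
N: 0.185·a + 0.2·b = 0.48
K₂O: 0.205·a + 0.035·b = 0.4
Eliminate b: (row1) − 0.2/0.035·(row2) → -0.986429·a = -1.80571, so a = 1.83056.
Then b = (0.4 − 0.205·1.83056) / 0.035 = 0.706734.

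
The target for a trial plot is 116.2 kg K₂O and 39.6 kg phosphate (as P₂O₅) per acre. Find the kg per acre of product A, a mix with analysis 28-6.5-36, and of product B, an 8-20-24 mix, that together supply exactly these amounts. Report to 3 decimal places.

243.546 kg product A, 118.848 kg product B

Let a = kg of product A, b = kg of product B (per acre).
K₂O: 0.36·a + 0.24·b = 116.2
P₂O₅: 0.065·a + 0.2·b = 39.6
Eliminate b: (row1) − 0.24/0.2·(row2) → 0.282·a = 68.68, so a = 243.5461.
Then b = (39.6 − 0.065·243.5461) / 0.2 = 118.8475.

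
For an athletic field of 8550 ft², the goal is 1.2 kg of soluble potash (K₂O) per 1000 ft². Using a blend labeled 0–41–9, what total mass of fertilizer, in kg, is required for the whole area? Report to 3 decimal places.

Product per 1000 ft² = 1.2 / 9% = 13.3333 kg.
Total product = 13.3333 × 8550 / 1000 = 114 kg.

114.000 kg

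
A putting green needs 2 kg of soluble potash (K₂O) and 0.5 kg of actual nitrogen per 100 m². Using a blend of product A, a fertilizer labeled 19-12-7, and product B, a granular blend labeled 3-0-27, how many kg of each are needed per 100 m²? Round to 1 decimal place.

1.5 kg product A, 7.0 kg product B

Per-100 m² balance (a = product A, b = product B):
K₂O: 0.07·a + 0.27·b = 2
N: 0.19·a + 0.03·b = 0.5
From row1: a = (2 − 0.27·b) / 0.07.
Into row2: 0.19·(2 − 0.27·b)/0.07 + 0.03·b = 0.5 → b = 7.0122, a = 1.52439.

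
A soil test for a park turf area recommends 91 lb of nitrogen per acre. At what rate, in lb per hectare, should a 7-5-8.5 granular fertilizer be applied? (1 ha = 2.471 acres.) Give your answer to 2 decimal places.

Product per acre = 91 / 7% = 1300 lb.
Convert to per hectare: 1300 × 2.471 = 3212.3 lb.

3212.30 lb of product per hectare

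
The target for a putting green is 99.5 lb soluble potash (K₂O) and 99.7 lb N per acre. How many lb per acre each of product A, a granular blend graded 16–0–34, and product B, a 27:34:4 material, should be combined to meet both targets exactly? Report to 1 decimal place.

267.9 lb product A, 210.5 lb product B

With a, b = lb per acre of product A and product B:
K₂O: 0.34·a + 0.04·b = 99.5
N: 0.16·a + 0.27·b = 99.7
From row1: a = (99.5 − 0.04·b) / 0.34.
Into row2: 0.16·(99.5 − 0.04·b)/0.34 + 0.27·b = 99.7 → b = 210.515, a = 267.881.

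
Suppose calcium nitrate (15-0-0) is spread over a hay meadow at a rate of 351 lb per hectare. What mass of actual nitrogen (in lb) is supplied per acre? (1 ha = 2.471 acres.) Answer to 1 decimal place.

21.3 lb N per acre

nitrogen per hectare = 351 × 15% = 52.65 lb.
Convert to per acre: 52.65 × 0.404694 = 21.3072 lb.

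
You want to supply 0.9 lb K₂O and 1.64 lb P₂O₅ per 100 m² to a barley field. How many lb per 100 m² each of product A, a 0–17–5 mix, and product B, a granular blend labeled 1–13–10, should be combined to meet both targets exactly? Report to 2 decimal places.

4.48 lb product A, 6.76 lb product B

Per-100 m² balance (a = product A, b = product B):
K₂O: 0.05·a + 0.1·b = 0.9
P₂O₅: 0.17·a + 0.13·b = 1.64
Solving simultaneously: a = 4.47619, b = 6.7619.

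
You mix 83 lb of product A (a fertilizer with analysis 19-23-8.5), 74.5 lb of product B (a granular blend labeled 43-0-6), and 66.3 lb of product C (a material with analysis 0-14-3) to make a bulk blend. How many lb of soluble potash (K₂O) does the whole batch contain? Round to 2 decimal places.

K₂O mass = 8.5%×83 + 6%×74.5 + 3%×66.3 = 13.514 lb.

13.51 lb K₂O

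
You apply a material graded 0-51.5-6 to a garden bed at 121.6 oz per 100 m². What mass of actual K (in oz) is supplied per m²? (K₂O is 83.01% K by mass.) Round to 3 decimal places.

K₂O per 100 m² = 121.6 × 6% = 7.296 oz.
Elemental K = 7.296 × 0.8301 = 6.05641 oz per 100 m².
Convert to per m²: 6.05641 × 0.01 = 0.0605641 oz.

0.061 oz K per sq m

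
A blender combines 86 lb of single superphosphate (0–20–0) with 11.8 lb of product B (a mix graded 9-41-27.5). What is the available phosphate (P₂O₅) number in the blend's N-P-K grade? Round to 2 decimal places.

Total mass = 86 + 11.8 = 97.8 lb.
P₂O₅ mass = 20%×86 + 41%×11.8 = 22.038 lb.
% P₂O₅ = 22.038 / 97.8 = 22.5337%.

22.53% P₂O₅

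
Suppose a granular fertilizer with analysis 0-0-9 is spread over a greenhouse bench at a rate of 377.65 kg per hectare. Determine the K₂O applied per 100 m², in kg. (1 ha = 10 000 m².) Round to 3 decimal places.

K₂O per hectare = 377.65 × 9% = 33.9885 kg.
Convert to per 100 m²: 33.9885 × 0.01 = 0.339885 kg.

0.340 kg K₂O per hundred sq m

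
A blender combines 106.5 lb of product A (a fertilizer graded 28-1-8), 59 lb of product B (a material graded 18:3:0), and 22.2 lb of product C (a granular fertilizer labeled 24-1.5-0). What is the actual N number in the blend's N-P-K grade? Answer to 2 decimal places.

Total mass = 106.5 + 59 + 22.2 = 187.7 lb.
N mass = 28%×106.5 + 18%×59 + 24%×22.2 = 45.768 lb.
% N = 45.768 / 187.7 = 24.3836%.

24.38% N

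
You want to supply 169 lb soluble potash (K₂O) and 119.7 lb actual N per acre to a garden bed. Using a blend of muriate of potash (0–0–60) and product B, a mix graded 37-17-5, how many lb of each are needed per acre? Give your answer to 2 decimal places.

254.71 lb muriate of potash, 323.51 lb product B

Per-acre balance (a = muriate of potash, b = product B):
K₂O: 0.6·a + 0.05·b = 169
N: 0·a + 0.37·b = 119.7
Solving simultaneously: a = 254.707, b = 323.514.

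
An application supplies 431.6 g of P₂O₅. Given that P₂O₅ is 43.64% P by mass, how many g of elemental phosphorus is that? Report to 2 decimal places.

188.35 g P

P = 431.6 × 0.4364 = 188.3502 g.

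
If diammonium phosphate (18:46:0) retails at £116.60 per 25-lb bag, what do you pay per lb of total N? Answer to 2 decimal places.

N in bag = 25 × 18% = 4.5 lb.
Cost per lb N = £116.60 / 4.5 = £25.9111.

£25.91 per lb N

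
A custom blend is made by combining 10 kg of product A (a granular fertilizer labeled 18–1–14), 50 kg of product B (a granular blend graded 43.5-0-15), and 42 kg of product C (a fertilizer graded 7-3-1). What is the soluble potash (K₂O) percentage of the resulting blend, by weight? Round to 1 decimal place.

Total mass = 10 + 50 + 42 = 102 kg.
K₂O mass = 14%×10 + 15%×50 + 1%×42 = 9.32 kg.
% K₂O = 9.32 / 102 = 9.13725%.

9.1% K₂O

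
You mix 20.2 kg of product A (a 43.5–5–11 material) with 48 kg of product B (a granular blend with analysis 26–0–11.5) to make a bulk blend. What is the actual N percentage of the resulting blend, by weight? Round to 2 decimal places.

Total mass = 20.2 + 48 = 68.2 kg.
N mass = 43.5%×20.2 + 26%×48 = 21.267 kg.
% N = 21.267 / 68.2 = 31.1833%.

31.18% N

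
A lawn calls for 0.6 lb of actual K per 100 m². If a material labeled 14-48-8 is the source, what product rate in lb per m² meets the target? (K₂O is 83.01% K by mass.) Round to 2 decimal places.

0.09 lb of product per sq m

As K₂O: 0.6 / 0.8301 = 0.722804 lb per 100 m².
Product per 100 m² = 0.722804 / 8% = 9.03506 lb.
Convert to per m²: 9.03506 × 0.01 = 0.0903506 lb.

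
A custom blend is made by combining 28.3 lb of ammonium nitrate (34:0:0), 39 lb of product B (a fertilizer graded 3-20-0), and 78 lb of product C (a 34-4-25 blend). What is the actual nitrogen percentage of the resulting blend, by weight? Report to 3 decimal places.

Total mass = 28.3 + 39 + 78 = 145.3 lb.
N mass = 34%×28.3 + 3%×39 + 34%×78 = 37.312 lb.
% N = 37.312 / 145.3 = 25.6793%.

25.679% N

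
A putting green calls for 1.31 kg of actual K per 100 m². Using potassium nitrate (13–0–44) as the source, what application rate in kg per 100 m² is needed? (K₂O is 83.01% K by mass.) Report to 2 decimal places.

As K₂O: 1.31 / 0.8301 = 1.57812 kg per 100 m².
Product per 100 m² = 1.57812 / 44% = 3.58664 kg.

3.59 kg of product per hundred sq m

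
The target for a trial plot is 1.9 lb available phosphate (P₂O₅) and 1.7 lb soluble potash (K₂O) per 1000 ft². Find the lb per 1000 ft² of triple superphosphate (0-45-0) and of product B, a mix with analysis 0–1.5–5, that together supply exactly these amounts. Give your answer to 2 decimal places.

3.09 lb triple superphosphate, 34.00 lb product B

Let a = lb of triple superphosphate, b = lb of product B (per 1000 ft²).
P₂O₅: 0.45·a + 0.015·b = 1.9
K₂O: 0·a + 0.05·b = 1.7
Solving simultaneously: a = 3.08889, b = 34.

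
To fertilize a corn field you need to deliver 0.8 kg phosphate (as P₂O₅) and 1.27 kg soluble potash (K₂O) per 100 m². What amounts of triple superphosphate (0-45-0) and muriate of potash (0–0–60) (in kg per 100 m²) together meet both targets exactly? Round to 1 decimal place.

1.8 kg triple superphosphate, 2.1 kg muriate of potash

Let a = kg of triple superphosphate, b = kg of muriate of potash (per 100 m²).
P₂O₅: 0.45·a + 0·b = 0.8
K₂O: 0·a + 0.6·b = 1.27
Solving simultaneously: a = 1.77778, b = 2.11667.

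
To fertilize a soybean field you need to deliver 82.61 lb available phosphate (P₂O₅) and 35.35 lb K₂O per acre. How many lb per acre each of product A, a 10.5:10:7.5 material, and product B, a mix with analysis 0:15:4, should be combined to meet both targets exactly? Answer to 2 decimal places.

275.60 lb product A, 367.00 lb product B

Let a = lb of product A, b = lb of product B (per acre).
P₂O₅: 0.1·a + 0.15·b = 82.61
K₂O: 0.075·a + 0.04·b = 35.35
Eliminate a: (row1) − 0.1/0.075·(row2) → 0.0966667·b = 35.4767, so b = 367.
Back-substitute: a = (82.61 − 0.15·367) / 0.1 = 275.6.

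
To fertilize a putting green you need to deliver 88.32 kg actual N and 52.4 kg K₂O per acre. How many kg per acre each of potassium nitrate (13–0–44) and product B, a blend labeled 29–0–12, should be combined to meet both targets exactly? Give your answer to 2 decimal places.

41.05 kg potassium nitrate, 286.15 kg product B

Per-acre balance (a = potassium nitrate, b = product B):
N: 0.13·a + 0.29·b = 88.32
K₂O: 0.44·a + 0.12·b = 52.4
Eliminate b: (row1) − 0.29/0.12·(row2) → -0.933333·a = -38.3133, so a = 41.05.
Then b = (52.4 − 0.44·41.05) / 0.12 = 286.15.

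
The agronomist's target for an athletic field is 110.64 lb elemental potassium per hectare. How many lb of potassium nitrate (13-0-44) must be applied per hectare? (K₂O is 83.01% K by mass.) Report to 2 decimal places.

As K₂O: 110.64 / 0.8301 = 133.285 lb per hectare.
Product per hectare = 133.285 / 44% = 302.921 lb.

302.92 lb of product per hectare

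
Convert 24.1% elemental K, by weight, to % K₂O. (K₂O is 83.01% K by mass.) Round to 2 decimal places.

%K₂O = 24.1 / 0.8301 = 29.0326%.

29.03% K₂O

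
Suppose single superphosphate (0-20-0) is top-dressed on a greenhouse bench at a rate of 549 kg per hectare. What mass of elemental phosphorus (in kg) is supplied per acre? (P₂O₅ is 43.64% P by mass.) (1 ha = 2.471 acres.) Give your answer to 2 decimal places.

P₂O₅ per hectare = 549 × 20% = 109.8 kg.
Elemental P = 109.8 × 0.4364 = 47.9167 kg per hectare.
Convert to per acre: 47.9167 × 0.404694 = 19.3916 kg.

19.39 kg P per acre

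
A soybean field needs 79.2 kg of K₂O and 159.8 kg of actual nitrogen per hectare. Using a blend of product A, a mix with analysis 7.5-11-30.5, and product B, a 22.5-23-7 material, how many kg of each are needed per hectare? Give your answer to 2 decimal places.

104.68 kg product A, 675.33 kg product B

With a, b = kg per hectare of product A and product B:
K₂O: 0.305·a + 0.07·b = 79.2
N: 0.075·a + 0.225·b = 159.8
Eliminate a: (row1) − 0.305/0.075·(row2) → -0.845·b = -570.653, so b = 675.329.
Back-substitute: a = (79.2 − 0.07·675.329) / 0.305 = 104.679.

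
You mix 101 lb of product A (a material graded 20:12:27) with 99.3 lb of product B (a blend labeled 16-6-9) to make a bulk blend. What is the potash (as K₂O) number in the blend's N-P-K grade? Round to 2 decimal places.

Total mass = 101 + 99.3 = 200.3 lb.
K₂O mass = 27%×101 + 9%×99.3 = 36.207 lb.
% K₂O = 36.207 / 200.3 = 18.0764%.

18.08% K₂O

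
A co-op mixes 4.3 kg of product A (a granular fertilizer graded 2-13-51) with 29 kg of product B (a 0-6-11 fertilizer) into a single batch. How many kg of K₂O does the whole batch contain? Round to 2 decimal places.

5.38 kg K₂O

K₂O mass = 51%×4.3 + 11%×29 = 5.383 kg.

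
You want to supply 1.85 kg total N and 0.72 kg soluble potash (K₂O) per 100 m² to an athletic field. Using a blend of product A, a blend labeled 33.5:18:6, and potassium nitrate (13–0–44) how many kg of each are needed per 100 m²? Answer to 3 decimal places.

5.160 kg product A, 0.933 kg potassium nitrate

Per-100 m² balance (a = product A, b = potassium nitrate):
N: 0.335·a + 0.13·b = 1.85
K₂O: 0.06·a + 0.44·b = 0.72
From row1: a = (1.85 − 0.13·b) / 0.335.
Into row2: 0.06·(1.85 − 0.13·b)/0.335 + 0.44·b = 0.72 → b = 0.932665, a = 5.16046.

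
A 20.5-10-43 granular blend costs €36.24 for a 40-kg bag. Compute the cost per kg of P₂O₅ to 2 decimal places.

€9.06 per kg P₂O₅

P₂O₅ in bag = 40 × 10% = 4 kg.
Cost per kg P₂O₅ = €36.24 / 4 = €9.0600.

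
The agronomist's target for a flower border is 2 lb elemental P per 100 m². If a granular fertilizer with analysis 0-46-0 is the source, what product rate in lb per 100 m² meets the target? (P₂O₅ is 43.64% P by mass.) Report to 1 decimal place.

As P₂O₅: 2 / 0.4364 = 4.58295 lb per 100 m².
Product per 100 m² = 4.58295 / 46% = 9.96294 lb.

10.0 lb of product per hundred sq m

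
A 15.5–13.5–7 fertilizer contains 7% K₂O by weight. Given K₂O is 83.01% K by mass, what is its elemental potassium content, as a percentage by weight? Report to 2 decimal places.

%K = 7 × 0.8301 = 5.8107%.

5.81% K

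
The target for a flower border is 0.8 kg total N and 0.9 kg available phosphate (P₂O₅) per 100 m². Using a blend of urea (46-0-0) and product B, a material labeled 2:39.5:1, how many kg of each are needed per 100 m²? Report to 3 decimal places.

Let a = kg of urea, b = kg of product B (per 100 m²).
N: 0.46·a + 0.02·b = 0.8
P₂O₅: 0·a + 0.395·b = 0.9
Solving simultaneously: a = 1.64007, b = 2.27848.

1.640 kg urea, 2.278 kg product B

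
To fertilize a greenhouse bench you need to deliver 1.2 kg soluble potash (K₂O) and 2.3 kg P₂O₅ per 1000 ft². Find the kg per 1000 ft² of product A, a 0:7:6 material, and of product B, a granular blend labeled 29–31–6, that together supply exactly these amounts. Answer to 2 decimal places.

16.25 kg product A, 3.75 kg product B

With a, b = kg per 1000 ft² of product A and product B:
K₂O: 0.06·a + 0.06·b = 1.2
P₂O₅: 0.07·a + 0.31·b = 2.3
From row1: a = (1.2 − 0.06·b) / 0.06.
Into row2: 0.07·(1.2 − 0.06·b)/0.06 + 0.31·b = 2.3 → b = 3.75, a = 16.25.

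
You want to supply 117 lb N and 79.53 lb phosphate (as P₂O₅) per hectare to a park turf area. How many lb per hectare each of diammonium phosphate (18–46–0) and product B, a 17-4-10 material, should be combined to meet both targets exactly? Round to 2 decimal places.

124.51 lb diammonium phosphate, 556.40 lb product B

Per-hectare balance (a = diammonium phosphate, b = product B):
N: 0.18·a + 0.17·b = 117
P₂O₅: 0.46·a + 0.04·b = 79.53
Solving simultaneously: a = 124.508, b = 556.403.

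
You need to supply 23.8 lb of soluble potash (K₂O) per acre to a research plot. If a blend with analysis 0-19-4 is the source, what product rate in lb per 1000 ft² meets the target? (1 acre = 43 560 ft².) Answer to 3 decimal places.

Product per acre = 23.8 / 4% = 595 lb.
Convert to per 1000 ft²: 595 × 0.0229568 = 13.6593 lb.

13.659 lb of product per thousand sq ft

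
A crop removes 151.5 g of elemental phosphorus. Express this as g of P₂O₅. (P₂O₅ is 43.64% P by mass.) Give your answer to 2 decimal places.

347.16 g P₂O₅

P₂O₅ = 151.5 / 0.4364 = 347.159 g.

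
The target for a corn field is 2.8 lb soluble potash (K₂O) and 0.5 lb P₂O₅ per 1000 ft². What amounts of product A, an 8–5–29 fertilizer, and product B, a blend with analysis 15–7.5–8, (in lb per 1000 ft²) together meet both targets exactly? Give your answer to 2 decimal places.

9.58 lb product A, 0.28 lb product B

Let a = lb of product A, b = lb of product B (per 1000 ft²).
K₂O: 0.29·a + 0.08·b = 2.8
P₂O₅: 0.05·a + 0.075·b = 0.5
Solving simultaneously: a = 9.57746, b = 0.28169.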